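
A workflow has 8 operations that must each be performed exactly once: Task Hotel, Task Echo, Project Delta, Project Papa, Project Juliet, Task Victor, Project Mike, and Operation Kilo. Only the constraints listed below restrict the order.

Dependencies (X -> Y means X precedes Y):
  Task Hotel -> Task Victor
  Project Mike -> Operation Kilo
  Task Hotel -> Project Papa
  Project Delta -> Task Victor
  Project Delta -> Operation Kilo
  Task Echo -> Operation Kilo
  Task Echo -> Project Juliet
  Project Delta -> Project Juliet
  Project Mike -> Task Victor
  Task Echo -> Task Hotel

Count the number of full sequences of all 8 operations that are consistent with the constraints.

3 operations have no prerequisites (Task Echo, Project Delta, Project Mike), so any of them could come first.
Enumerating by repeatedly choosing an available operation (one whose prerequisites are all placed) gives 496 distinct complete orderings.

496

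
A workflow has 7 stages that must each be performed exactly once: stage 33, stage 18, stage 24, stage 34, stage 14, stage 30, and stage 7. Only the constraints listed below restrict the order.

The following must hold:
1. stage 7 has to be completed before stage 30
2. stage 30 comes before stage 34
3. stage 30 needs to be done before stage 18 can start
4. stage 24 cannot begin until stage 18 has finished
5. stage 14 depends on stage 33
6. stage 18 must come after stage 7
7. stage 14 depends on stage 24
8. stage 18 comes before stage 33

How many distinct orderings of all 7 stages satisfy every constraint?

10

Stage 7 is the only stage with nothing required before it, so every ordering starts there.
Counting all ways to extend the partial order to a total order gives 10.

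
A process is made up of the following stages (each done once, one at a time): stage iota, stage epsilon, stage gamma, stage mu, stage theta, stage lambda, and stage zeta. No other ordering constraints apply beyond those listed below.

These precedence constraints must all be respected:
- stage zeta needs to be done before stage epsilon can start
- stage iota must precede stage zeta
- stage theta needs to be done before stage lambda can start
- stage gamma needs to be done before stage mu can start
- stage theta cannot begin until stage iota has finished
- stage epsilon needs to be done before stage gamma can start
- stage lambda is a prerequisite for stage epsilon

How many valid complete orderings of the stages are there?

Only stage iota has no prerequisites, so it must go first.
Systematically extending each partial ordering one stage at a time and counting, there are 3 complete orderings.

3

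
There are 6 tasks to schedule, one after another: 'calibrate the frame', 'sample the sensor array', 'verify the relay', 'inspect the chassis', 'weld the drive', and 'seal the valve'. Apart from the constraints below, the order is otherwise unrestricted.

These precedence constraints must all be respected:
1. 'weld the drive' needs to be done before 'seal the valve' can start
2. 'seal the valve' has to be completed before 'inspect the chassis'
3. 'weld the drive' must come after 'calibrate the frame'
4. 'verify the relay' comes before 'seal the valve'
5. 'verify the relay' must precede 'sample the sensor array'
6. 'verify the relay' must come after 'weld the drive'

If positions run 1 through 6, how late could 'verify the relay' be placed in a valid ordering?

Every task that must follow 'verify the relay' has to come after it. Tracing all chains starting from 'verify the relay', those tasks are: 'sample the sensor array', 'inspect the chassis', 'seal the valve' — 3 in total.
So at least 3 tasks follow 'verify the relay', putting 'verify the relay' no later than position 3. That position is achievable by scheduling everything else first.

3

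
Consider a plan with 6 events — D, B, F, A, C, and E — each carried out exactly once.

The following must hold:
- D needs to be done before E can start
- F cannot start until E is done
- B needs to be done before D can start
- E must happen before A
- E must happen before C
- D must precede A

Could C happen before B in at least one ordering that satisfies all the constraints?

No

The constraints give a chain B → D → E → C, which forces B before C.
Hence C can never be scheduled before B.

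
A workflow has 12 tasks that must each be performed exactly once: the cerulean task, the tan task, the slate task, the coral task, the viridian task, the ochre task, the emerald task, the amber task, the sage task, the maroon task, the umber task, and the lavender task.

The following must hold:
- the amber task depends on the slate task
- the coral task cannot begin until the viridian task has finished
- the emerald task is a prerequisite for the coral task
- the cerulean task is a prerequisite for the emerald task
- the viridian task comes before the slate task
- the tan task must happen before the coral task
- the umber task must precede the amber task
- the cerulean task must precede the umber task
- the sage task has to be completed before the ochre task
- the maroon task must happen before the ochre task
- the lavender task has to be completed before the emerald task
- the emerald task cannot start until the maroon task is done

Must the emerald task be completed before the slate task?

The emerald task and the slate task are not related by any chain of constraints.
There exist valid orderings with the slate task before the emerald task, so the emerald task is not required to come first.

No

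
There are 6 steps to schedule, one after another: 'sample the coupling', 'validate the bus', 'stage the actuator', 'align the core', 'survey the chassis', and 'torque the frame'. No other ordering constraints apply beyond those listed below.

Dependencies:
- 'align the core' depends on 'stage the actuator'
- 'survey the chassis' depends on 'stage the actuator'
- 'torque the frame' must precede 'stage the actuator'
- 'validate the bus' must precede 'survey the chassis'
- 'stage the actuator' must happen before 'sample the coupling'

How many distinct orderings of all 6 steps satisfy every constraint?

The steps with no prerequisites are 'validate the bus', 'torque the frame'; any of them can be placed first.
Systematically extending each partial ordering one step at a time and counting, there are 24 complete orderings.

24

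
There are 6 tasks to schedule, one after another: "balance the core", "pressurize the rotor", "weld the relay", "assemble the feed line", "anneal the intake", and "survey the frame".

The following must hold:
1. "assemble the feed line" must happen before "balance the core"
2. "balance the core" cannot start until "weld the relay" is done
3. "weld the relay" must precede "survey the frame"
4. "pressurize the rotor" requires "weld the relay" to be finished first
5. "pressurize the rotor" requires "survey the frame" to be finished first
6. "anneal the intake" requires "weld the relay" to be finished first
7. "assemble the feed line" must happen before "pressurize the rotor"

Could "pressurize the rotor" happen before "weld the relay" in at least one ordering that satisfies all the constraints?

Following "weld the relay" → "pressurize the rotor", "weld the relay" must precede "pressurize the rotor" in every valid ordering.
Hence "pressurize the rotor" can never be scheduled before "weld the relay".

No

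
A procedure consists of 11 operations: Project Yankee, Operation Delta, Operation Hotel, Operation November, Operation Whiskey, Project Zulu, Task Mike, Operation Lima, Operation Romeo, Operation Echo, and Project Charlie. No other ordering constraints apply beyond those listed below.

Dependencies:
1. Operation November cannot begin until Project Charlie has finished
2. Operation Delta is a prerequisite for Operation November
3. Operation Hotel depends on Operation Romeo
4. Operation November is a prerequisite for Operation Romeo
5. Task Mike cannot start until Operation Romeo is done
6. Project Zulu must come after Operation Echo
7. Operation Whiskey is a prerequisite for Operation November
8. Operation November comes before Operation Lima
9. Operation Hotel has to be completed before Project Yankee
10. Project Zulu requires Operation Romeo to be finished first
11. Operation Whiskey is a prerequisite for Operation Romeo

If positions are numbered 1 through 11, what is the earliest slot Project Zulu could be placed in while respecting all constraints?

The operations that are forced before Project Zulu, directly or transitively, are Operation Delta, Operation November, Operation Whiskey, Operation Romeo, Operation Echo, Project Charlie. That's 6 operations.
So at minimum 6 operations come before Project Zulu, putting Project Zulu no earlier than position 7. That position is achievable by scheduling exactly those predecessors first.

7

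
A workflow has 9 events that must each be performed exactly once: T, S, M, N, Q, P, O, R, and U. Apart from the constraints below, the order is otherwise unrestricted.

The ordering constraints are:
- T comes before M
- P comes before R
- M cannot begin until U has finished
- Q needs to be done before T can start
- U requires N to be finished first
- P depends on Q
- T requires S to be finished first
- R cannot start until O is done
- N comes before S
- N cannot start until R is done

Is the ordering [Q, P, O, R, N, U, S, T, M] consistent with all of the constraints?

Going through the constraints one by one, each required predecessor appears earlier in the sequence than its dependent — e.g. Q (position 1) is before T (position 8), as required.

Yes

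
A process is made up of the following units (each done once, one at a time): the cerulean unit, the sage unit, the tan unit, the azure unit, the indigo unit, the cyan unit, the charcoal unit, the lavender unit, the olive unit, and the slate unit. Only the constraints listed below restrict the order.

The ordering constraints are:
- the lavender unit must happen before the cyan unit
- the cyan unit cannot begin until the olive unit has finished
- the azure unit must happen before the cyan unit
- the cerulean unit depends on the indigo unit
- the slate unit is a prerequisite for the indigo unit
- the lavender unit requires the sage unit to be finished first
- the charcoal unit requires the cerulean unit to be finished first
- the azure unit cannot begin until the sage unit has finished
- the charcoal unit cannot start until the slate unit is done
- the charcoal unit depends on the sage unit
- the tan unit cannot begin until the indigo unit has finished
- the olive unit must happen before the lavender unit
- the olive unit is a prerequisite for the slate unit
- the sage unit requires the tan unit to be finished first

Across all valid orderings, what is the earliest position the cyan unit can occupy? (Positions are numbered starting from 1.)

8

Working backwards through the constraints from the cyan unit, its full set of required predecessors is the sage unit, the tan unit, the azure unit, the indigo unit, the lavender unit, the olive unit, the slate unit — 7 of them.
So at minimum 7 units come before the cyan unit, putting the cyan unit no earlier than position 8. That position is achievable by scheduling exactly those predecessors first.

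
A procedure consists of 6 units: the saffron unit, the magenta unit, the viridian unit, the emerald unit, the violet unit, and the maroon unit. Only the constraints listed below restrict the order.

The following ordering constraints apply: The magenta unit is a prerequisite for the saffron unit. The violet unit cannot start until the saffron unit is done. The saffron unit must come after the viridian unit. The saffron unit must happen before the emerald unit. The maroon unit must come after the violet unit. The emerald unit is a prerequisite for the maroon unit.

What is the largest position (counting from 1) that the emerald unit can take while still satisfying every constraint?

The only unit forced after the emerald unit (directly or by a chain) is the maroon unit.
With 1 mandatory successor out of 6 units total, the latest slot for the emerald unit is 6−1 = 5, and it's reachable by doing all non-successors before the emerald unit.

5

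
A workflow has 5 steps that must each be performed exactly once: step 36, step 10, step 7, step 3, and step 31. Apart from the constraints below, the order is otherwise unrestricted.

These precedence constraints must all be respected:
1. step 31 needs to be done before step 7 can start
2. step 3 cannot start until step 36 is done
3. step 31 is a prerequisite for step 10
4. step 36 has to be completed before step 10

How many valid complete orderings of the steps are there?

The steps with no prerequisites are step 36, step 31; any of them can be placed first.
Systematically extending each partial ordering one step at a time and counting, there are 16 complete orderings.

16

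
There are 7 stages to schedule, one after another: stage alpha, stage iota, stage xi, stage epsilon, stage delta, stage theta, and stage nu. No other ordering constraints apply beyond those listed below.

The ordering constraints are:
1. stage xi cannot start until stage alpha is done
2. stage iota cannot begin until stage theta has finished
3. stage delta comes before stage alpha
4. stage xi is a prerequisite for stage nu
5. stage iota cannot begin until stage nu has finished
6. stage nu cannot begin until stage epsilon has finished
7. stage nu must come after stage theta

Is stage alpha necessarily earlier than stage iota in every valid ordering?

Yes

Tracing the constraints gives a chain: stage alpha → stage xi → stage nu → stage iota.
That forces stage alpha before stage iota in every valid schedule.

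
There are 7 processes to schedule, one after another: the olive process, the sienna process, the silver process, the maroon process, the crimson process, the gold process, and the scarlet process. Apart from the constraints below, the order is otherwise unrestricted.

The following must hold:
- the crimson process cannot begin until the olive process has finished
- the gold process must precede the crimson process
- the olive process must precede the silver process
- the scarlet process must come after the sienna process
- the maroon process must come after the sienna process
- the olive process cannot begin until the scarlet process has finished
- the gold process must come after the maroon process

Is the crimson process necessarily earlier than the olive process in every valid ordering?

The constraints actually force the olive process before the crimson process (via the olive process → the crimson process), not the other way around.
So the crimson process never precedes the olive process.

No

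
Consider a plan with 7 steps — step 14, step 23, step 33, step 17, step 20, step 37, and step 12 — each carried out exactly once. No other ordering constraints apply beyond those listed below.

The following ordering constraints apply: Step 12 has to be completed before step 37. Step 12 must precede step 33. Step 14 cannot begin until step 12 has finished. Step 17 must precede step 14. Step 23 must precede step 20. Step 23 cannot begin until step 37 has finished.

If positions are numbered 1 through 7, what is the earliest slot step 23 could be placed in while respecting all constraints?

3

Working backwards through the constraints from step 23, its full set of required predecessors is step 37, step 12 — 2 of them.
So at minimum 2 steps come before step 23, putting step 23 no earlier than position 3. That position is achievable by scheduling exactly those predecessors first.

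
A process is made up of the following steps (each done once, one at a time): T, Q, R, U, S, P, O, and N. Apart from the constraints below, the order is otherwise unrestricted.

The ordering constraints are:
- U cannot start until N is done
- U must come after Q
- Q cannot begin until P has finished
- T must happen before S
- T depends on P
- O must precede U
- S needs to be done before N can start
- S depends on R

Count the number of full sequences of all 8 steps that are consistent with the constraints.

The steps with no prerequisites are R, P, O; any of them can be placed first.
Systematically extending each partial ordering one step at a time and counting, there are 98 complete orderings.

98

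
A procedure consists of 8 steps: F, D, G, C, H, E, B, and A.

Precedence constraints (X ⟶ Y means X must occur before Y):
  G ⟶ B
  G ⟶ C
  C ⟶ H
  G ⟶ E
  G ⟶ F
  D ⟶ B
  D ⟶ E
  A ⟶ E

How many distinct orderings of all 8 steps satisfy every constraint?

945

The steps with no prerequisites are D, G, A; any of them can be placed first.
Counting all ways to extend the partial order to a total order gives 945.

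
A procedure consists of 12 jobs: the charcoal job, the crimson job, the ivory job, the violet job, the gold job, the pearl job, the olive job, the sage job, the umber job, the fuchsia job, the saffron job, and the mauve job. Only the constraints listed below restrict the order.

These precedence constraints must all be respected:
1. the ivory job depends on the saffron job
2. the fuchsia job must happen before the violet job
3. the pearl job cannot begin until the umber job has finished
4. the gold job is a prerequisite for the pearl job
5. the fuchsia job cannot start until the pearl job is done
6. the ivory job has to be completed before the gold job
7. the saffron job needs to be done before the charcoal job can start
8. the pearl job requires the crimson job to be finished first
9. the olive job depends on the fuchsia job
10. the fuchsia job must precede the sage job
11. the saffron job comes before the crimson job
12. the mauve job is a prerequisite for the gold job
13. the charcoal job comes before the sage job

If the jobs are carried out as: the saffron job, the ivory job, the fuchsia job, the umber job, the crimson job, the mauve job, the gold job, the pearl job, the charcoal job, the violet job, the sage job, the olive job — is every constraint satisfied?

No

Here the pearl job comes after the fuchsia job.
That contradicts the constraint that the pearl job must precede the fuchsia job.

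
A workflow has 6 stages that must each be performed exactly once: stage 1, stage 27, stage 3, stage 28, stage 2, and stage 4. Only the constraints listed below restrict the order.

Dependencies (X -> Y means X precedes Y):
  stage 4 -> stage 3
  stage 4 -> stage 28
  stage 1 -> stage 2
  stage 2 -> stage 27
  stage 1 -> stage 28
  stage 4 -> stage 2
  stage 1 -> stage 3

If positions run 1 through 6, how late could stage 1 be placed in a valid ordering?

2

The stages that are forced after stage 1, directly or by a chain of constraints, are stage 27, stage 3, stage 28, stage 2. That's 4 stages.
With 4 mandatory successors out of 6 stages total, the latest slot for stage 1 is 6−4 = 2, and it's reachable by doing all non-successors before stage 1.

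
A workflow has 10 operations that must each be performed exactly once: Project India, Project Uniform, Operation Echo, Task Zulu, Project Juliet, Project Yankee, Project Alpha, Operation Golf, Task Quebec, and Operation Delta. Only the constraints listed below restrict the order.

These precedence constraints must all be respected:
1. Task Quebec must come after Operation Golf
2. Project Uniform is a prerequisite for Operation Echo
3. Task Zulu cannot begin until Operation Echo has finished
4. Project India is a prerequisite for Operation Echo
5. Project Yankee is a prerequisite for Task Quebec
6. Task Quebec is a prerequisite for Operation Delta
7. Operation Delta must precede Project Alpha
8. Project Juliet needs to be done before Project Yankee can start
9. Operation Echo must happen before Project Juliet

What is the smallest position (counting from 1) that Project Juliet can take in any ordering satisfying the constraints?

4

The operations that are forced before Project Juliet, directly or transitively, are Project India, Project Uniform, Operation Echo. That's 3 operations.
So at minimum 3 operations come before Project Juliet, putting Project Juliet no earlier than position 4. That position is achievable by scheduling exactly those predecessors first.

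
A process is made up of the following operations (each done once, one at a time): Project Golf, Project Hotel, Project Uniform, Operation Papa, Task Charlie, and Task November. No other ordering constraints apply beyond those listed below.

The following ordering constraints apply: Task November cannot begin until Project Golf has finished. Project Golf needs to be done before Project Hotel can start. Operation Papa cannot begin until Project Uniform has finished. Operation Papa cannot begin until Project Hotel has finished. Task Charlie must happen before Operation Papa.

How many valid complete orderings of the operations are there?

52

3 operations have no prerequisites (Project Golf, Project Uniform, Task Charlie), so any of them could come first.
Systematically extending each partial ordering one operation at a time and counting, there are 52 complete orderings.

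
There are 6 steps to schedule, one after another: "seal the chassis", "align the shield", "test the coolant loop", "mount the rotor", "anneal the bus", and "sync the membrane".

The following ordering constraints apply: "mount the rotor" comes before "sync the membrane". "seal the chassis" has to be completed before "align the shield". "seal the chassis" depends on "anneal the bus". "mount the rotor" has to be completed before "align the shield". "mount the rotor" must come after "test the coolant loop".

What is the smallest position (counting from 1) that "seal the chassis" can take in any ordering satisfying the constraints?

Working backwards through the constraints from "seal the chassis", its only required predecessor is "anneal the bus".
With 1 mandatory predecessor, the earliest "seal the chassis" can sit is position 1+1 = 2, and placing just that one first achieves it.

2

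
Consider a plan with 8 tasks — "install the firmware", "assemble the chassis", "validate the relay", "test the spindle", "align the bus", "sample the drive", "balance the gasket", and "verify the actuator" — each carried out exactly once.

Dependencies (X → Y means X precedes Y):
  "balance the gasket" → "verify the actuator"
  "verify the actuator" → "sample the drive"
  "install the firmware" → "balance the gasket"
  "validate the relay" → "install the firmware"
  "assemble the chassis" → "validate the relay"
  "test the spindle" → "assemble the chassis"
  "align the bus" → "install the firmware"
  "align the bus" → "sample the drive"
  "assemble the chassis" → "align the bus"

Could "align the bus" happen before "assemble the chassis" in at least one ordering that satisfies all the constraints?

No

There is a dependency chain "assemble the chassis" → "align the bus", so "align the bus" always comes after "assemble the chassis".
Hence "align the bus" can never be scheduled before "assemble the chassis".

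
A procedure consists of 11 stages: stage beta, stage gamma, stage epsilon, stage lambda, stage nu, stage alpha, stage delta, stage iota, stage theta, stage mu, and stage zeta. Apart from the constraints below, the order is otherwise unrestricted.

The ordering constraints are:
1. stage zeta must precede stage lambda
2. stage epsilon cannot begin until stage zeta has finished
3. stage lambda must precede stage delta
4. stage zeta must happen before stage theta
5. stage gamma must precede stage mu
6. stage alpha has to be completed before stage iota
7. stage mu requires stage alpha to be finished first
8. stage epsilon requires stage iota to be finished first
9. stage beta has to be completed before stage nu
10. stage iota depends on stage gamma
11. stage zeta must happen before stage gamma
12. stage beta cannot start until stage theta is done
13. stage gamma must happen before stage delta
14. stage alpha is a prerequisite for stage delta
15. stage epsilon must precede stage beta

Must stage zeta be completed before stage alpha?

Stage zeta and stage alpha are not related by any chain of constraints.
So stage zeta can come before stage alpha or after — it is not forced.

No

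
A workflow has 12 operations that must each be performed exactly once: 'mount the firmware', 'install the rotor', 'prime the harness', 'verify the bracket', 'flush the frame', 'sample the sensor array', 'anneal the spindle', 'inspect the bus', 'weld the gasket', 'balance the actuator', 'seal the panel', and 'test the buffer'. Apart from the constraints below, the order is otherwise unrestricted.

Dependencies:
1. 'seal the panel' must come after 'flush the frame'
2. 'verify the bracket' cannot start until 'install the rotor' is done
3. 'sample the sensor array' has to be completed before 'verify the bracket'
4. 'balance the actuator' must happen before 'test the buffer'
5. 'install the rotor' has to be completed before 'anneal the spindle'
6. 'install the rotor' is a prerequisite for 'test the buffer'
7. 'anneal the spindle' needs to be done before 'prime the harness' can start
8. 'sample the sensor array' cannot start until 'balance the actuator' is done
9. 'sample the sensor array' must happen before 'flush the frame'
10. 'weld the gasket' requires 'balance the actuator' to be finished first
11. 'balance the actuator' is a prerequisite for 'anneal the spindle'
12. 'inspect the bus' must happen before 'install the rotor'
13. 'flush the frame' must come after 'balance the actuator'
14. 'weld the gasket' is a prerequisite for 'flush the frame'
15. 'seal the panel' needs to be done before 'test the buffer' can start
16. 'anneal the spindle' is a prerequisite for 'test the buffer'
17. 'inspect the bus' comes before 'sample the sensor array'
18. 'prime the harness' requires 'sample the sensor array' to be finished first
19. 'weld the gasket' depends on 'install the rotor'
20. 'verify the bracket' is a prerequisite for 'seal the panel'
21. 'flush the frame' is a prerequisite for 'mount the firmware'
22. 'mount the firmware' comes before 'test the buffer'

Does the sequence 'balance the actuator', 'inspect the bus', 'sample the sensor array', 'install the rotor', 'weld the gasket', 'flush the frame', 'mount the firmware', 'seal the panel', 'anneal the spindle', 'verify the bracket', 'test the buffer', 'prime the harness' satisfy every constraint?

No

The sequence places 'seal the panel' ahead of 'verify the bracket'.
Since 'verify the bracket' is required before 'seal the panel', the ordering is invalid.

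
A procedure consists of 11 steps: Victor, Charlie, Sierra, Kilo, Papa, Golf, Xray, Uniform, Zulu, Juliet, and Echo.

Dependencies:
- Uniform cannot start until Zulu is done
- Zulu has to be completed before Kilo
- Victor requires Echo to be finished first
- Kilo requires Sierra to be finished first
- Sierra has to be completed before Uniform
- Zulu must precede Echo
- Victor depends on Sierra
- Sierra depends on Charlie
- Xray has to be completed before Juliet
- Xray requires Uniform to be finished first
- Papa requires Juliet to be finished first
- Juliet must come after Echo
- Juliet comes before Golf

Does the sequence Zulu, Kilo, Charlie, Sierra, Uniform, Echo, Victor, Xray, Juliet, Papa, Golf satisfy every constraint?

Here Sierra comes after Kilo.
But one of the constraints requires Sierra before Kilo, so this ordering violates it.

No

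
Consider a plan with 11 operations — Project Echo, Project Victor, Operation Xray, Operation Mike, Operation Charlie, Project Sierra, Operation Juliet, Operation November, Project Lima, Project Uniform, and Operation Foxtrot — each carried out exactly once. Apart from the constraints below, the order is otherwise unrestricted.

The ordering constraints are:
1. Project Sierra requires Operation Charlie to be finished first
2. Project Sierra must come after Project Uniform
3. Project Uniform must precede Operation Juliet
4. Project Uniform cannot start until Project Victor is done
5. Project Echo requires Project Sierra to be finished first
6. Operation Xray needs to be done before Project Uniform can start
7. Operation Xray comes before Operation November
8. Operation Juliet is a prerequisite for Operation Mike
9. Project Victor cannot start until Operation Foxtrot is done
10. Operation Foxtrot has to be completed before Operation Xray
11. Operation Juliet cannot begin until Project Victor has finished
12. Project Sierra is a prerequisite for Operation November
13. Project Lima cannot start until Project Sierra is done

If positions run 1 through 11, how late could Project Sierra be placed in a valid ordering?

8

Every operation that must follow Project Sierra has to come after it. Tracing all chains starting from Project Sierra, those operations are: Project Echo, Operation November, Project Lima — 3 in total.
So at least 3 operations follow Project Sierra, putting Project Sierra no later than position 8. That position is achievable by scheduling everything else first.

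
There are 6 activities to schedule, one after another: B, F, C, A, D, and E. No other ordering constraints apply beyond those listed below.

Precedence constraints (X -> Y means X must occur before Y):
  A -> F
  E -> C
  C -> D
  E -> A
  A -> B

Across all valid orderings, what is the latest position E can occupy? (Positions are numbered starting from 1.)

Following every chain forward from E, the activities that must come later are B, F, C, A, D — 5 of them.
With 5 mandatory successors out of 6 activities total, the latest slot for E is 6−5 = 1, and it's reachable by doing all non-successors before E.

1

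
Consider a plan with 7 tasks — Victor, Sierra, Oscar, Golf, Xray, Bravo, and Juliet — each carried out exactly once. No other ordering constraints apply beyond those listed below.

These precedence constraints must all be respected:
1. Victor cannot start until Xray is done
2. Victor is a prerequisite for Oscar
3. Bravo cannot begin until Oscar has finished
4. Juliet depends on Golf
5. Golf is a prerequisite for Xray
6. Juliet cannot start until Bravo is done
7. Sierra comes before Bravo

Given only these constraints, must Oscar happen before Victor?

No

There is a chain Victor → Oscar, which puts Victor before Oscar.
So Oscar does not have to come before Victor — it cannot.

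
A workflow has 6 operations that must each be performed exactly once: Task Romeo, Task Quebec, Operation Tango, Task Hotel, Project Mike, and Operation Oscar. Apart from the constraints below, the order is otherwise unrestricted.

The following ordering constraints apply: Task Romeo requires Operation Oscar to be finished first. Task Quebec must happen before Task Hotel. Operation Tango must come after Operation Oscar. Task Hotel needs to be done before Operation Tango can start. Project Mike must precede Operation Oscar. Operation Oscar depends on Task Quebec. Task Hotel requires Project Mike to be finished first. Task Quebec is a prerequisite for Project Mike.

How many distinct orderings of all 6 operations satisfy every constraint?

5

Only Task Quebec has no prerequisites, so it must go first.
Counting all ways to extend the partial order to a total order gives 5.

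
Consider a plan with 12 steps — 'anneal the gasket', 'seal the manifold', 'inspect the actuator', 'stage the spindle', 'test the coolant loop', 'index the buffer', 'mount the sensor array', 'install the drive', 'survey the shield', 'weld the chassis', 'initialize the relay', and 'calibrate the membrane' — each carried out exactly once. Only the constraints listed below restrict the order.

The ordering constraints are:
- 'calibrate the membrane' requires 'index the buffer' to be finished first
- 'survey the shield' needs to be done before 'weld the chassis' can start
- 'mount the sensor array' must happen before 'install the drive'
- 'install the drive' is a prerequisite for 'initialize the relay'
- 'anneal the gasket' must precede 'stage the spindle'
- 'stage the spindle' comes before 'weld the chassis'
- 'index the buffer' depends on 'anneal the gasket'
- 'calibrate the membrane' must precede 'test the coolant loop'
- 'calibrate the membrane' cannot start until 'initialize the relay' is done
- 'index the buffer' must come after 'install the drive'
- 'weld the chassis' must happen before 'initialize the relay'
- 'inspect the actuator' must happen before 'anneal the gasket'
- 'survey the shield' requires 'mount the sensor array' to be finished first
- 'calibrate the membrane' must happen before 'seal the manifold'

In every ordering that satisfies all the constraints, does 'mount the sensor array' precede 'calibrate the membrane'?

There is a constraint chain 'mount the sensor array' → 'install the drive' → 'initialize the relay' → 'calibrate the membrane'.
That forces 'mount the sensor array' before 'calibrate the membrane' in every valid schedule.

Yes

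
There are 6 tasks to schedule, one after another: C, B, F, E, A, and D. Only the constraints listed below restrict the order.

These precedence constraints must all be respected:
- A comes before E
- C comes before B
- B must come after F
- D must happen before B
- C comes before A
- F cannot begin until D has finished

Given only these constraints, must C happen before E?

Following the dependencies: C → A → E.
So C must precede E in any valid ordering.

Yes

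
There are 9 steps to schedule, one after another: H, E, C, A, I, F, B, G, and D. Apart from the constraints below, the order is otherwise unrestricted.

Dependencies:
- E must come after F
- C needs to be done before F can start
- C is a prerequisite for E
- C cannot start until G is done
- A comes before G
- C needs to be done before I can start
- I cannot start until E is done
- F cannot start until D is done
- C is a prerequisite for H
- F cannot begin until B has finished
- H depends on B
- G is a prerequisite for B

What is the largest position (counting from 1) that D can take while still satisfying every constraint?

6

Following every chain forward from D, the steps that must come later are E, I, F — 3 of them.
With 3 mandatory successors out of 9 steps total, the latest slot for D is 9−3 = 6, and it's reachable by doing all non-successors before D.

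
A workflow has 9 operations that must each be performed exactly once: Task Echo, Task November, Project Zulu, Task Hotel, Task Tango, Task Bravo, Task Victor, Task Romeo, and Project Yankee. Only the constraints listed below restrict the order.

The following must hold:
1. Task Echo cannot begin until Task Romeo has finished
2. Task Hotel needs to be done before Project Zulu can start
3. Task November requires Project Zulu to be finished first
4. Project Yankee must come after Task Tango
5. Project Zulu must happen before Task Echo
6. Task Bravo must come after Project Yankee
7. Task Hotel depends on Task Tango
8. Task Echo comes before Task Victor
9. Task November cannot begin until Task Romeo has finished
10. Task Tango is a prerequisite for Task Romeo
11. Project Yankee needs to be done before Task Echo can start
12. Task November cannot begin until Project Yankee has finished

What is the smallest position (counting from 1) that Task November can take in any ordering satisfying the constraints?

Every operation that must precede Task November has to come before it. Tracing all chains that end at Task November, those operations are: Project Zulu, Task Hotel, Task Tango, Task Romeo, Project Yankee — 5 in total.
With 5 mandatory predecessors, the earliest Task November can sit is position 5+1 = 6, and placing just those 5 first achieves it.

6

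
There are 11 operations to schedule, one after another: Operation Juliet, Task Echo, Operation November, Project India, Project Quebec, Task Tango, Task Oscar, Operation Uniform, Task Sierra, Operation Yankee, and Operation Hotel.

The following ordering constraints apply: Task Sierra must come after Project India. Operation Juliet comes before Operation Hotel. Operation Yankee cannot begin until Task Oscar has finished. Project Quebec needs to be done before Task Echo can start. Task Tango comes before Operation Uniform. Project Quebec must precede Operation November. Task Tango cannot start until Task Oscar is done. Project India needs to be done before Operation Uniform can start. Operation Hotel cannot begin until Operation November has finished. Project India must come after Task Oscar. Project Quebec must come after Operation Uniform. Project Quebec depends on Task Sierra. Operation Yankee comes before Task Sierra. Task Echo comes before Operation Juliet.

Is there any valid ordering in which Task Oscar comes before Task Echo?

Task Oscar is actually forced before Task Echo by the constraints, so certainly some valid ordering has Task Oscar first.

Yes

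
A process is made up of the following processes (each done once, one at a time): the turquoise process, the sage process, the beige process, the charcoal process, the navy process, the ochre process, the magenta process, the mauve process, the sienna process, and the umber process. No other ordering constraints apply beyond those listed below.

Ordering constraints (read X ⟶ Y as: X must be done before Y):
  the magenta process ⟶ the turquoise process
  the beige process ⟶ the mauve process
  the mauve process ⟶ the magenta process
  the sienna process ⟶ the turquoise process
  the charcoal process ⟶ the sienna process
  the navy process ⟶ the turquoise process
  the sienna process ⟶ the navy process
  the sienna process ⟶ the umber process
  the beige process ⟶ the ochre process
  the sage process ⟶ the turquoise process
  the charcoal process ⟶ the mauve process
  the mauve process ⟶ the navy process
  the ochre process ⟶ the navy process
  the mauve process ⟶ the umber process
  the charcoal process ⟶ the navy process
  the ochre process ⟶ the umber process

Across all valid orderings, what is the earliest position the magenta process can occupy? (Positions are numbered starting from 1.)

The processes that are forced before the magenta process, directly or transitively, are the beige process, the charcoal process, the mauve process. That's 3 processes.
So at minimum 3 processes come before the magenta process, putting the magenta process no earlier than position 4. That position is achievable by scheduling exactly those predecessors first.

4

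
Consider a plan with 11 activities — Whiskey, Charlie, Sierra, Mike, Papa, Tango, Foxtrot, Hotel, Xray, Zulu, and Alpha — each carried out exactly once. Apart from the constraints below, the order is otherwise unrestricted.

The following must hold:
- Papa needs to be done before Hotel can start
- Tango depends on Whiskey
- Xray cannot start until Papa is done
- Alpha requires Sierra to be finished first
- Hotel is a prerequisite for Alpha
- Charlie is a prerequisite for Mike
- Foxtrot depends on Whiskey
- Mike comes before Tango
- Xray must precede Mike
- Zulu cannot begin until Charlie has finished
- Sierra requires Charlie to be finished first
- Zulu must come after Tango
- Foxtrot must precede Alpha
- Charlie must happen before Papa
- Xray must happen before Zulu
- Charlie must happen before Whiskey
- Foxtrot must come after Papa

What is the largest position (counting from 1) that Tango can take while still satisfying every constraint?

The only activity forced after Tango (directly or by a chain) is Zulu.
With 1 mandatory successor out of 11 activities total, the latest slot for Tango is 11−1 = 10, and it's reachable by doing all non-successors before Tango.

10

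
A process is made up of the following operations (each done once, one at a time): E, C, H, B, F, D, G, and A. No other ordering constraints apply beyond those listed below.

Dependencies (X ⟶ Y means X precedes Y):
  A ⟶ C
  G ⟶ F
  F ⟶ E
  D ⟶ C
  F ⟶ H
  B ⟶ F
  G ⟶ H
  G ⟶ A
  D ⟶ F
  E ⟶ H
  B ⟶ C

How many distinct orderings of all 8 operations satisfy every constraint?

84

The operations with no prerequisites are B, D, G; any of them can be placed first.
Systematically extending each partial ordering one operation at a time and counting, there are 84 complete orderings.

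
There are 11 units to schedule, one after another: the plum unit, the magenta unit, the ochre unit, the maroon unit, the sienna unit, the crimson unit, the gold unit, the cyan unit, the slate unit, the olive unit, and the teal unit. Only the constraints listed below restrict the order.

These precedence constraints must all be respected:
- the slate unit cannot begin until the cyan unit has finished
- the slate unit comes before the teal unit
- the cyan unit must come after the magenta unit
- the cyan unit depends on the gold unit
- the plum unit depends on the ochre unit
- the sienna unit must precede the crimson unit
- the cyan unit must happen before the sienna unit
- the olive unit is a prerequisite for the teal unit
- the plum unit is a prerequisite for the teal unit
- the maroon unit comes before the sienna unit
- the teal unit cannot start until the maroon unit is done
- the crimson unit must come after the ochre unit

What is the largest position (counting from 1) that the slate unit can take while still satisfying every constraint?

10

Following the constraints forward from the slate unit, its only required successor is the teal unit.
With 1 mandatory successor out of 11 units total, the latest slot for the slate unit is 11−1 = 10, and it's reachable by doing all non-successors before the slate unit.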